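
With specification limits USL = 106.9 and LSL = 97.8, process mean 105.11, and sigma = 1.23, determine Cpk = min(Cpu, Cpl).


Cpu = (USL - mean) / (3*sigma) = (106.9 - 105.11) / (3*1.23) = 0.4851
Cpl = (mean - LSL) / (3*sigma) = (105.11 - 97.8) / (3*1.23) = 1.9810
Cpk = min(Cpu, Cpl) = 0.4851

0.4851


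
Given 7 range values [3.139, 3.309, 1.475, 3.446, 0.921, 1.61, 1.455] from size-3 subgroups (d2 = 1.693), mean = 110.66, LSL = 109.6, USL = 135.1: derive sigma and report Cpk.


R_bar = (3.139 + 3.309 + 1.475 + 3.446 + 0.921 + 1.61 + 1.455) / 7 = 2.1935714
sigma = R_bar / d2 = 2.1935714 / 1.693 = 1.2956712
Cp = (USL - LSL)/(6*sigma) = (135.1 - 109.6)/(6*1.2956712) = 3.2802
Cpu = (135.1 - 110.66)/(3*1.2956712) = 6.2876
Cpl = (110.66 - 109.6)/(3*1.2956712) = 0.2727
Cpk = min(Cpu, Cpl) = 0.2727

0.2727


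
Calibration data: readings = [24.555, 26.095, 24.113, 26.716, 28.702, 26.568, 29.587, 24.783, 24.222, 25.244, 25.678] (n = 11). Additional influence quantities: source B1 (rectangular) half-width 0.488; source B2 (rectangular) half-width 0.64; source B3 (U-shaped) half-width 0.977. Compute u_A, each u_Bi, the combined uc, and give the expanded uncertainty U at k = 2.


mean = (24.555 + 26.095 + 24.113 + 26.716 + 28.702 + 26.568 + 29.587 + 24.783 + 24.222 + 25.244 + 25.678) / 11 = 26.02390909
s = sqrt(sum((x - mean)^2)/(n-1)) = 1.7880653
u_A = s / sqrt(n) = 1.7880653 / sqrt(11) = 0.53912197
u_B1 = 0.488 / sqrt(3) = 0.28174693
u_B2 = 0.64 / sqrt(3) = 0.36950417
u_B3 = 0.977 / sqrt(2) = 0.69084333
uc = sqrt(0.53912197^2 + 0.28174693^2 + 0.36950417^2 + 0.69084333^2) = 0.99188289
U = k * uc = 2 * 0.99188289
U = 1.9838

1.9838


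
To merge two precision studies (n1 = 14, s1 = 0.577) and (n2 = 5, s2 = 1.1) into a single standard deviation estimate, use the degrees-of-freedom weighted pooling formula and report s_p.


s_p = sqrt(((n1-1)*s1^2 + (n2-1)*s2^2) / (n1+n2-2))
numerator = (14-1)*0.577^2 + (5-1)*1.1^2 = 4.328077 + 4.84 = 9.168077
denominator = 14 + 5 - 2 = 17
s_p^2 = 9.168077 / 17 = 0.53929865
s_p = sqrt(0.53929865) = 0.7344

0.7344


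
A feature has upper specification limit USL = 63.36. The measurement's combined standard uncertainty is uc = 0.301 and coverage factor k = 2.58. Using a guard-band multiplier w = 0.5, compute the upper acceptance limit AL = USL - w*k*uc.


U = k * uc = 2.58 * 0.301 = 0.77658
guard band g = w * U = 0.5 * 0.77658 = 0.38829
AL = USL - g = 63.36 - 0.38829
AL = 62.9717

62.9717


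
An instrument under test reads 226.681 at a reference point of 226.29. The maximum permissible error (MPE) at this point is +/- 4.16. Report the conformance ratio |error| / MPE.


e = indication - reference = 226.681 - 226.29 = 0.3910
|e| = 0.3910
ratio = |e| / MPE = 0.3910 / 4.16
ratio = 0.0940

0.0940


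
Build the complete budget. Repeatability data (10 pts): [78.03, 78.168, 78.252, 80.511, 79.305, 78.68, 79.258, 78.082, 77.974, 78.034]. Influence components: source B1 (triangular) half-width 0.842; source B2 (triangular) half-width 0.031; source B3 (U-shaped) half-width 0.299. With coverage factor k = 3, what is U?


mean = (78.03 + 78.168 + 78.252 + 80.511 + 79.305 + 78.68 + 79.258 + 78.082 + 77.974 + 78.034) / 10 = 78.6294
s = sqrt(sum((x - mean)^2)/(n-1)) = 0.82951461
u_A = s / sqrt(n) = 0.82951461 / sqrt(10) = 0.26231555
u_B1 = 0.842 / sqrt(6) = 0.34374506
u_B2 = 0.031 / sqrt(6) = 0.012655697
u_B3 = 0.299 / sqrt(2) = 0.21142493
uc = sqrt(0.26231555^2 + 0.34374506^2 + 0.012655697^2 + 0.21142493^2) = 0.48148809
U = k * uc = 3 * 0.48148809
U = 1.4445

1.4445


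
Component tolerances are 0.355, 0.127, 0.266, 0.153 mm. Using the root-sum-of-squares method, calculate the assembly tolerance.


RSS = sqrt(0.355^2 + 0.127^2 + 0.266^2 + 0.153^2)
= sqrt(0.236319)
= 0.4861

0.4861


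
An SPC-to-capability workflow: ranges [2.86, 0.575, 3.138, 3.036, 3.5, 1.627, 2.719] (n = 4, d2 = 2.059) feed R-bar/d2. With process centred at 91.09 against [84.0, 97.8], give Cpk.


R_bar = (2.86 + 0.575 + 3.138 + 3.036 + 3.5 + 1.627 + 2.719) / 7 = 2.4935714
sigma = R_bar / d2 = 2.4935714 / 2.059 = 1.2110594
Cp = (USL - LSL)/(6*sigma) = (97.8 - 84.0)/(6*1.2110594) = 1.8992
Cpu = (97.8 - 91.09)/(3*1.2110594) = 1.8469
Cpl = (91.09 - 84.0)/(3*1.2110594) = 1.9515
Cpk = min(Cpu, Cpl) = 1.8469

1.8469


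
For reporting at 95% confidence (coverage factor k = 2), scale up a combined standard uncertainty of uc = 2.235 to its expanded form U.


U = k * uc
U = 2 * 2.235
U = 4.4700

4.4700


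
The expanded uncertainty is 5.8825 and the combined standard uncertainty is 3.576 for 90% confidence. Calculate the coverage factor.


k = U / uc
k = 5.8825 / 3.576
k = 1.645

1.645


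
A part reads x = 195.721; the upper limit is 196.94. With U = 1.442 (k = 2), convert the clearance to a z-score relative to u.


u = U / k = 1.442 / 2 = 0.721
margin = |USL - x| = |196.94 - 195.721| = 1.219
z = margin / u = 1.219 / 0.721
z = 1.6907

1.6907


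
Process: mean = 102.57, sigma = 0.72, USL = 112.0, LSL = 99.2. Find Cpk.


Cpu = (USL - mean) / (3*sigma) = (112.0 - 102.57) / (3*0.72) = 4.3657
Cpl = (mean - LSL) / (3*sigma) = (102.57 - 99.2) / (3*0.72) = 1.5602
Cpk = min(Cpu, Cpl) = 1.5602

1.5602


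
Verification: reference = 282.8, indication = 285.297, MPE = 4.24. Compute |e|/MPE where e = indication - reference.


e = indication - reference = 285.297 - 282.8 = 2.4970
|e| = 2.4970
ratio = |e| / MPE = 2.4970 / 4.24
ratio = 0.5889

0.5889


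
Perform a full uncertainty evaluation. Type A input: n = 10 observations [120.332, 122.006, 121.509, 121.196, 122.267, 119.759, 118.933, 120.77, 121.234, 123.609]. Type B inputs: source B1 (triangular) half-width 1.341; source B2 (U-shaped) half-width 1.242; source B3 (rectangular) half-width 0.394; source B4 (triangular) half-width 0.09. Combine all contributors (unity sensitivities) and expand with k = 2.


mean = (120.332 + 122.006 + 121.509 + 121.196 + 122.267 + 119.759 + 118.933 + 120.77 + 121.234 + 123.609) / 10 = 121.1615
s = sqrt(sum((x - mean)^2)/(n-1)) = 1.3261193
u_A = s / sqrt(n) = 1.3261193 / sqrt(10) = 0.41935574
u_B1 = 1.341 / sqrt(6) = 0.54746096
u_B2 = 1.242 / sqrt(2) = 0.87822662
u_B3 = 0.394 / sqrt(3) = 0.22747601
u_B4 = 0.09 / sqrt(6) = 0.036742346
uc = sqrt(0.41935574^2 + 0.54746096^2 + 0.87822662^2 + 0.22747601^2 + 0.036742346^2) = 1.1401535
U = k * uc = 2 * 1.1401535
U = 2.2803

2.2803


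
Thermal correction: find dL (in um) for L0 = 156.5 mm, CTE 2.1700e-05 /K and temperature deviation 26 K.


dL = L * alpha * dT
= 156.5 * 2.1700e-05 * 26
= 0.0882973 mm
dL_um = 0.0882973 * 1000 = 88.2973 um

88.2973


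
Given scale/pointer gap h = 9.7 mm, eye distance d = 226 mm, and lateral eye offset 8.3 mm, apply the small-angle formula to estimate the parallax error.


error = h * offset / d
= 9.7 * 8.3 / 226
= 0.3562

0.3562


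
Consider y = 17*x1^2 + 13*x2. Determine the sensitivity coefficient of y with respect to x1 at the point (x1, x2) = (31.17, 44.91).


y = 17*x1^2 + 13*x2
dy/dx1 = 2*17*x1
Evaluate at x1 = 31.17: c1 = 34 * 31.17
c1 = 1059.7800

1059.7800


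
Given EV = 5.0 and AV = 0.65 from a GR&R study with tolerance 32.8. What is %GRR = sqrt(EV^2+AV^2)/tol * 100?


GRR = sqrt(EV^2 + AV^2) = sqrt(5.0^2 + 0.65^2) = 5.042073
%GRR = GRR / tol * 100 = 5.042073 / 32.8 * 100
%GRR = 15.3722

15.3722


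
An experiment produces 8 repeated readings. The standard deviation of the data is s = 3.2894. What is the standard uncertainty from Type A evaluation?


u_A = s / sqrt(n)
u_A = 3.2894 / sqrt(8)
u_A = 3.2894 / 2.8284271
u_A = 1.1630

1.1630


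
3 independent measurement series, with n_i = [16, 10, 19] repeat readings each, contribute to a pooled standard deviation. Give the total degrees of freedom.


nu = sum_i (n_i - 1)
nu = ((16 - 1) + (10 - 1) + (19 - 1))
nu = 15 + 9 + 18
nu = 42

42


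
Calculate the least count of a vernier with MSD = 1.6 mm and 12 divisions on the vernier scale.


LC = MSD / n_div
= 1.6 / 12
= 0.1333

0.1333


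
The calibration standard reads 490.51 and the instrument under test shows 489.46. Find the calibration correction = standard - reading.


Correction = standard - reading
= 490.51 - 489.46
= 1.0500

1.0500


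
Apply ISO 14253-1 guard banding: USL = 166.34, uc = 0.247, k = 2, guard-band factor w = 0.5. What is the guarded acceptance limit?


U = k * uc = 2 * 0.247 = 0.494
guard band g = w * U = 0.5 * 0.494 = 0.247
AL = USL - g = 166.34 - 0.247
AL = 166.0930

166.0930


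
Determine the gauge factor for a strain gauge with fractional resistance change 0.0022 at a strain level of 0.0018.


GF = (dR/R) / epsilon
= 0.0022 / 0.0018
= 1.2222

1.2222


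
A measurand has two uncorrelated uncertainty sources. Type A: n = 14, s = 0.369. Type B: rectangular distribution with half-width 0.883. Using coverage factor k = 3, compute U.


u_A = s / sqrt(n) = 0.369 / sqrt(14) = 0.098619398
u_B = half_width / sqrt(3) = 0.883 / sqrt(3) = 0.50980029
uc = sqrt(u_A^2 + u_B^2) = sqrt(0.098619398^2 + 0.50980029^2) = 0.5192515
U = k * uc = 3 * 0.5192515
U = 1.5578

1.5578


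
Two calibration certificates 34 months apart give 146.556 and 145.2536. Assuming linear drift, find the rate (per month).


rate = (v2 - v1) / months
= (145.2536 - 146.556) / 34
= -1.3024 / 34
= -0.0383

-0.0383


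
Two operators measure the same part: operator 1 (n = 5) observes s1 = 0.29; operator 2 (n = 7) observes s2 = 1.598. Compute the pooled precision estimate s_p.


s_p = sqrt(((n1-1)*s1^2 + (n2-1)*s2^2) / (n1+n2-2))
numerator = (5-1)*0.29^2 + (7-1)*1.598^2 = 0.3364 + 15.321624 = 15.658024
denominator = 5 + 7 - 2 = 10
s_p^2 = 15.658024 / 10 = 1.5658024
s_p = sqrt(1.5658024) = 1.2513

1.2513


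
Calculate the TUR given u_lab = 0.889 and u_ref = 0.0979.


TUR = u_lab / u_ref
= 0.889 / 0.0979
= 9.0807

9.0807


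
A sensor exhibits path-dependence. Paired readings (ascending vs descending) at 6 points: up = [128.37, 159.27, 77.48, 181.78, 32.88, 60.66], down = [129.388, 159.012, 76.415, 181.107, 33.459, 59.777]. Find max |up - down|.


|128.37 - 129.388| = 1.0180
|159.27 - 159.012| = 0.2580
|77.48 - 76.415| = 1.0650
|181.78 - 181.107| = 0.6730
|32.88 - 33.459| = 0.5790
|60.66 - 59.777| = 0.8830
hysteresis = max(diffs) = 1.0650

1.0650


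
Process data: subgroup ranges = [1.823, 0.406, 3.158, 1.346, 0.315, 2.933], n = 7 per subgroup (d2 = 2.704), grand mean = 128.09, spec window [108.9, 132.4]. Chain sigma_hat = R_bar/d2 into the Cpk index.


R_bar = (1.823 + 0.406 + 3.158 + 1.346 + 0.315 + 2.933) / 6 = 1.6635
sigma = R_bar / d2 = 1.6635 / 2.704 = 0.6151997
Cp = (USL - LSL)/(6*sigma) = (132.4 - 108.9)/(6*0.6151997) = 6.3665
Cpu = (132.4 - 128.09)/(3*0.6151997) = 2.3353
Cpl = (128.09 - 108.9)/(3*0.6151997) = 10.3977
Cpk = min(Cpu, Cpl) = 2.3353

2.3353


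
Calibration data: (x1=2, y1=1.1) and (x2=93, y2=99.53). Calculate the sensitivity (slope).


slope = (y2 - y1) / (x2 - x1)
= (99.53 - 1.1) / (93 - 2)
= 98.4300 / 91
= 1.0816

1.0816


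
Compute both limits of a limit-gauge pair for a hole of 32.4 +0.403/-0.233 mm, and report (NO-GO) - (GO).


GO = nominal - lower_tol (smallest hole = maximum material condition)
GO = 32.4 - 0.233 = 32.167
NO-GO = nominal + upper_tol (largest hole = least material condition)
NO-GO = 32.4 + 0.403 = 32.803
spread = NO-GO - GO = 32.803 - 32.167 = 0.6360

0.6360


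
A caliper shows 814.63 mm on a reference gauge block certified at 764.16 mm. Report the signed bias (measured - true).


Systematic error = measured - true
= 814.63 - 764.16
= 50.4700

50.4700


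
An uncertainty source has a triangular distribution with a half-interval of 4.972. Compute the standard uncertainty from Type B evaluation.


u_B = half_width / sqrt(6)
u_B = 4.972 / 2.4494897
u_B = 2.0298

2.0298


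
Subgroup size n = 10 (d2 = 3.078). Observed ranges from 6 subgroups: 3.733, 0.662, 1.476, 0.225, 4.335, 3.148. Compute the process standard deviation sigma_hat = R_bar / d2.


R_bar = (3.733 + 0.662 + 1.476 + 0.225 + 4.335 + 3.148) / 6
R_bar = 13.579 / 6 = 2.2631667
sigma_hat = R_bar / d2 = 2.2631667 / 3.078 = 0.7353

0.7353


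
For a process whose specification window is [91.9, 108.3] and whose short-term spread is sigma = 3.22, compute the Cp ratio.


Cp = (USL - LSL) / (6 * sigma)
= (108.3 - 91.9) / (6 * 3.22)
= 16.4000 / 19.3200
= 0.8489

0.8489


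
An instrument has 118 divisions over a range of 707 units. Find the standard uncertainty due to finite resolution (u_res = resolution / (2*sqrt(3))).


resolution = range / divisions
resolution = 707 / 118 = 5.9915254
u_res = resolution / (2*sqrt(3))
u_res = 5.9915254 / 3.4641016
u_res = 1.7296

1.7296


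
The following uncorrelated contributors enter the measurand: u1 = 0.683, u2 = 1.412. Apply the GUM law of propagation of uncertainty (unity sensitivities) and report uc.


uc = sqrt(0.683^2 + 1.412^2)
uc = sqrt(2.460233)
uc = 1.5685

1.5685


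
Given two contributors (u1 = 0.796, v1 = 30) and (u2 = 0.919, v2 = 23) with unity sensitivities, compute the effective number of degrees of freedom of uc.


uc = sqrt(u1^2 + u2^2) = sqrt(0.796^2 + 0.919^2) = 1.215803
v_eff = uc^4 / (u1^4/v1 + u2^4/v2)
= 1.215803^4 / (0.796^4/30 + 0.919^4/23)
= 2.1850071 / 0.044394624
v_eff = 49.2178

49.2178


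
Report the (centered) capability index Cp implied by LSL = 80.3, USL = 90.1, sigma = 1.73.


Cp = (USL - LSL) / (6 * sigma)
= (90.1 - 80.3) / (6 * 1.73)
= 9.8000 / 10.3800
= 0.9441

0.9441


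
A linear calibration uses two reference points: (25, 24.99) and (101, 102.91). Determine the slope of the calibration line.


slope = (y2 - y1) / (x2 - x1)
= (102.91 - 24.99) / (101 - 25)
= 77.9200 / 76
= 1.0253

1.0253


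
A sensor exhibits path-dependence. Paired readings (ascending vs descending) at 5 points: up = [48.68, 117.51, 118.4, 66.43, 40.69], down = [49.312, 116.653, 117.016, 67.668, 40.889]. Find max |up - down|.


|48.68 - 49.312| = 0.6320
|117.51 - 116.653| = 0.8570
|118.4 - 117.016| = 1.3840
|66.43 - 67.668| = 1.2380
|40.69 - 40.889| = 0.1990
hysteresis = max(diffs) = 1.3840

1.3840


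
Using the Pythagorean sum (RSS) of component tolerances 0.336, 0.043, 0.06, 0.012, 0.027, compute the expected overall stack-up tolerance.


RSS = sqrt(0.336^2 + 0.043^2 + 0.06^2 + 0.012^2 + 0.027^2)
= sqrt(0.119218)
= 0.3453

0.3453


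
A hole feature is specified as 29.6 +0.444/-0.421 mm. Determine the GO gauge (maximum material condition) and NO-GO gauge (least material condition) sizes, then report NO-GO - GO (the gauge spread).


GO = nominal - lower_tol (smallest hole = maximum material condition)
GO = 29.6 - 0.421 = 29.179
NO-GO = nominal + upper_tol (largest hole = least material condition)
NO-GO = 29.6 + 0.444 = 30.044
spread = NO-GO - GO = 30.044 - 29.179 = 0.8650

0.8650


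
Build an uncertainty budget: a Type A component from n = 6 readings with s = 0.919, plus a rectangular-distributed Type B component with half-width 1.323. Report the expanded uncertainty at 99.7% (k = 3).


u_A = s / sqrt(n) = 0.919 / sqrt(6) = 0.37518018
u_B = half_width / sqrt(3) = 1.323 / sqrt(3) = 0.76383441
uc = sqrt(u_A^2 + u_B^2) = sqrt(0.37518018^2 + 0.76383441^2) = 0.85100128
U = k * uc = 3 * 0.85100128
U = 2.5530

2.5530


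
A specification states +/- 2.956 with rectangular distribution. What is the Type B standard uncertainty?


u_B = half_width / sqrt(3)
u_B = 2.956 / 1.7320508
u_B = 1.7066

1.7066


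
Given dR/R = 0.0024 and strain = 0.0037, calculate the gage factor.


GF = (dR/R) / epsilon
= 0.0024 / 0.0037
= 0.6486

0.6486


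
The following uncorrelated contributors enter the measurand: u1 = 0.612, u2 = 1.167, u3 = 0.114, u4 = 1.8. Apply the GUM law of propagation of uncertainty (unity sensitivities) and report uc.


uc = sqrt(0.612^2 + 1.167^2 + 0.114^2 + 1.8^2)
uc = sqrt(4.989429)
uc = 2.2337

2.2337


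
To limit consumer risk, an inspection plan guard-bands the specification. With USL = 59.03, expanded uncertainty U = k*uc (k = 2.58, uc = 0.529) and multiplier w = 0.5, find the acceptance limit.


U = k * uc = 2.58 * 0.529 = 1.36482
guard band g = w * U = 0.5 * 1.36482 = 0.68241
AL = USL - g = 59.03 - 0.68241
AL = 58.3476

58.3476


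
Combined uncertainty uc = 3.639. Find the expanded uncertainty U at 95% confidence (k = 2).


U = k * uc
U = 2 * 3.639
U = 7.2780

7.2780


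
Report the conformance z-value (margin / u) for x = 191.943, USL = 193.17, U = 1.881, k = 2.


u = U / k = 1.881 / 2 = 0.9405
margin = |USL - x| = |193.17 - 191.943| = 1.227
z = margin / u = 1.227 / 0.9405
z = 1.3046

1.3046


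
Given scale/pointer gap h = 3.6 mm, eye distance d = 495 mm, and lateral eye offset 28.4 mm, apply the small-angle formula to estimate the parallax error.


error = h * offset / d
= 3.6 * 28.4 / 495
= 0.2065

0.2065


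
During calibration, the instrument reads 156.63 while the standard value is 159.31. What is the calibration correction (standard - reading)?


Correction = standard - reading
= 159.31 - 156.63
= 2.6800

2.6800


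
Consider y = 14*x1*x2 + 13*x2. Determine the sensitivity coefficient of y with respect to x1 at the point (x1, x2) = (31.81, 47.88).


y = 14*x1*x2 + 13*x2
dy/dx1 = 14*x2
Evaluate at x2 = 47.88: c1 = 14 * 47.88
c1 = 670.3200

670.3200


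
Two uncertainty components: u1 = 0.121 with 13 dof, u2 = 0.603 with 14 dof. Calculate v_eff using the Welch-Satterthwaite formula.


uc = sqrt(u1^2 + u2^2) = sqrt(0.121^2 + 0.603^2) = 0.61502032
v_eff = uc^4 / (u1^4/v1 + u2^4/v2)
= 0.61502032^4 / (0.121^4/13 + 0.603^4/14)
= 0.14307306 / 0.0094601681
v_eff = 15.1237

15.1237


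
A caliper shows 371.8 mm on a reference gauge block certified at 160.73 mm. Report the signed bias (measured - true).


Systematic error = measured - true
= 371.8 - 160.73
= 211.0700

211.0700


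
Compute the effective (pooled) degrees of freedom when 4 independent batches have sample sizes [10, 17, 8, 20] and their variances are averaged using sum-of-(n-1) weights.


nu = sum_i (n_i - 1)
nu = ((10 - 1) + (17 - 1) + (8 - 1) + (20 - 1))
nu = 9 + 16 + 7 + 19
nu = 51

51


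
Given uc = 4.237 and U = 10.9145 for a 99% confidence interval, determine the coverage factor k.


k = U / uc
k = 10.9145 / 4.237
k = 2.576

2.576


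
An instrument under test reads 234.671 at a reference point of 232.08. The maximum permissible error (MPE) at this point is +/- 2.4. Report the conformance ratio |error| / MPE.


e = indication - reference = 234.671 - 232.08 = 2.5910
|e| = 2.5910
ratio = |e| / MPE = 2.5910 / 2.4
ratio = 1.0796

1.0796


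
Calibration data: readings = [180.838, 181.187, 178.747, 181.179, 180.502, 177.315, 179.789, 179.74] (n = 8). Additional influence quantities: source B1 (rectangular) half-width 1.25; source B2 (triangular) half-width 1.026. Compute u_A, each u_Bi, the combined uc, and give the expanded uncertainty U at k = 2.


mean = (180.838 + 181.187 + 178.747 + 181.179 + 180.502 + 177.315 + 179.789 + 179.74) / 8 = 179.912125
s = sqrt(sum((x - mean)^2)/(n-1)) = 1.3407267
u_A = s / sqrt(n) = 1.3407267 / sqrt(8) = 0.47401847
u_B1 = 1.25 / sqrt(3) = 0.72168784
u_B2 = 1.026 / sqrt(6) = 0.41886275
uc = sqrt(0.47401847^2 + 0.72168784^2 + 0.41886275^2) = 0.9596733
U = k * uc = 2 * 0.9596733
U = 1.9193

1.9193


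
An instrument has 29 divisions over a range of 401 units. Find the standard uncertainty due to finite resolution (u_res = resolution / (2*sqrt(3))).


resolution = range / divisions
resolution = 401 / 29 = 13.827586
u_res = resolution / (2*sqrt(3))
u_res = 13.827586 / 3.4641016
u_res = 3.9917

3.9917


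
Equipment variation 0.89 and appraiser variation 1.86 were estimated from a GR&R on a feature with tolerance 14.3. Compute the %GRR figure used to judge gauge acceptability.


GRR = sqrt(EV^2 + AV^2) = sqrt(0.89^2 + 1.86^2) = 2.0619651
%GRR = GRR / tol * 100 = 2.0619651 / 14.3 * 100
%GRR = 14.4193

14.4193


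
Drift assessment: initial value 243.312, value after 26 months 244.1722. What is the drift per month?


rate = (v2 - v1) / months
= (244.1722 - 243.312) / 26
= 0.8602 / 26
= 0.0331

0.0331


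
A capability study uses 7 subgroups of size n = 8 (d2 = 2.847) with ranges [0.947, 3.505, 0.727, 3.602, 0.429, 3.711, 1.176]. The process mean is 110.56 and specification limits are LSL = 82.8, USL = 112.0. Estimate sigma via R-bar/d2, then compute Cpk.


R_bar = (0.947 + 3.505 + 0.727 + 3.602 + 0.429 + 3.711 + 1.176) / 7 = 2.0138571
sigma = R_bar / d2 = 2.0138571 / 2.847 = 0.70736112
Cp = (USL - LSL)/(6*sigma) = (112.0 - 82.8)/(6*0.70736112) = 6.8800
Cpu = (112.0 - 110.56)/(3*0.70736112) = 0.6786
Cpl = (110.56 - 82.8)/(3*0.70736112) = 13.0815
Cpk = min(Cpu, Cpl) = 0.6786

0.6786


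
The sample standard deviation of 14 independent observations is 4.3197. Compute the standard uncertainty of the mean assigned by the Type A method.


u_A = s / sqrt(n)
u_A = 4.3197 / sqrt(14)
u_A = 4.3197 / 3.7416574
u_A = 1.1545

1.1545


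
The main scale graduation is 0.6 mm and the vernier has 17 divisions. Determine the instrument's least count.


LC = MSD / n_div
= 0.6 / 17
= 0.0353

0.0353


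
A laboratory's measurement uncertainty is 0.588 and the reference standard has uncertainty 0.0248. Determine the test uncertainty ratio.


TUR = u_lab / u_ref
= 0.588 / 0.0248
= 23.7097

23.7097


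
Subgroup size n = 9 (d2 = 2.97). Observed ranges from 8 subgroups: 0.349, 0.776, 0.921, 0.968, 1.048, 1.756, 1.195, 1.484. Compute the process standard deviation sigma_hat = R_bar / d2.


R_bar = (0.349 + 0.776 + 0.921 + 0.968 + 1.048 + 1.756 + 1.195 + 1.484) / 8
R_bar = 8.497 / 8 = 1.062125
sigma_hat = R_bar / d2 = 1.062125 / 2.97 = 0.3576

0.3576


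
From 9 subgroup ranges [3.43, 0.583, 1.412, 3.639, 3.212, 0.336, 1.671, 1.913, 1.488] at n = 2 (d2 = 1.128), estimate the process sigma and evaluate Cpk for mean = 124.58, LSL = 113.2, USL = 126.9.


R_bar = (3.43 + 0.583 + 1.412 + 3.639 + 3.212 + 0.336 + 1.671 + 1.913 + 1.488) / 9 = 1.9648889
sigma = R_bar / d2 = 1.9648889 / 1.128 = 1.7419228
Cp = (USL - LSL)/(6*sigma) = (126.9 - 113.2)/(6*1.7419228) = 1.3108
Cpu = (126.9 - 124.58)/(3*1.7419228) = 0.4440
Cpl = (124.58 - 113.2)/(3*1.7419228) = 2.1777
Cpk = min(Cpu, Cpl) = 0.4440

0.4440


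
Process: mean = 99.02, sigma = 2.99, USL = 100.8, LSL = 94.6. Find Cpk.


Cpu = (USL - mean) / (3*sigma) = (100.8 - 99.02) / (3*2.99) = 0.1984
Cpl = (mean - LSL) / (3*sigma) = (99.02 - 94.6) / (3*2.99) = 0.4928
Cpk = min(Cpu, Cpl) = 0.1984

0.1984


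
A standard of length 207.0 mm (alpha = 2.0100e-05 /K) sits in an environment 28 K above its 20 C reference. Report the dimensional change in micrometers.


dL = L * alpha * dT
= 207.0 * 2.0100e-05 * 28
= 0.1164996 mm
dL_um = 0.1164996 * 1000 = 116.4996 um

116.4996


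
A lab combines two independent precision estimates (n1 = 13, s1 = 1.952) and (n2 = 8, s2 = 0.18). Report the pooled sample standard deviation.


s_p = sqrt(((n1-1)*s1^2 + (n2-1)*s2^2) / (n1+n2-2))
numerator = (13-1)*1.952^2 + (8-1)*0.18^2 = 45.723648 + 0.2268 = 45.950448
denominator = 13 + 8 - 2 = 19
s_p^2 = 45.950448 / 19 = 2.4184446
s_p = sqrt(2.4184446) = 1.5551

1.5551


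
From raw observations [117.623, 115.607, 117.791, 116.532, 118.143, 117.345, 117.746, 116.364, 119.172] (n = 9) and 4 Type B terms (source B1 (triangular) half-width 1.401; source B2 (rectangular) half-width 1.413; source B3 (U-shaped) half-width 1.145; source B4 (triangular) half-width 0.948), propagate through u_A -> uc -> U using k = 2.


mean = (117.623 + 115.607 + 117.791 + 116.532 + 118.143 + 117.345 + 117.746 + 116.364 + 119.172) / 9 = 117.3692222
s = sqrt(sum((x - mean)^2)/(n-1)) = 1.0636275
u_A = s / sqrt(n) = 1.0636275 / sqrt(9) = 0.3545425
u_B1 = 1.401 / sqrt(6) = 0.57195585
u_B2 = 1.413 / sqrt(3) = 0.81579593
u_B3 = 1.145 / sqrt(2) = 0.80963726
u_B4 = 0.948 / sqrt(6) = 0.38701938
uc = sqrt(0.3545425^2 + 0.57195585^2 + 0.81579593^2 + 0.80963726^2 + 0.38701938^2) = 1.3869583
U = k * uc = 2 * 1.3869583
U = 2.7739

2.7739


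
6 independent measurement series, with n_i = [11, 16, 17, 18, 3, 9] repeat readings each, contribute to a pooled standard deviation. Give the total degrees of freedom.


nu = sum_i (n_i - 1)
nu = ((11 - 1) + (16 - 1) + (17 - 1) + (18 - 1) + (3 - 1) + (9 - 1))
nu = 10 + 15 + 16 + 17 + 2 + 8
nu = 68

68


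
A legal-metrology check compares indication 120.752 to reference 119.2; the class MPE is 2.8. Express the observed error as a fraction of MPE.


e = indication - reference = 120.752 - 119.2 = 1.5520
|e| = 1.5520
ratio = |e| / MPE = 1.5520 / 2.8
ratio = 0.5543

0.5543


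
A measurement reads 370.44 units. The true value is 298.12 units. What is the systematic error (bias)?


Systematic error = measured - true
= 370.44 - 298.12
= 72.3200

72.3200


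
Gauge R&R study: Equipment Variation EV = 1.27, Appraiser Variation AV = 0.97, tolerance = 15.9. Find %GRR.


GRR = sqrt(EV^2 + AV^2) = sqrt(1.27^2 + 0.97^2) = 1.5980613
%GRR = GRR / tol * 100 = 1.5980613 / 15.9 * 100
%GRR = 10.0507

10.0507


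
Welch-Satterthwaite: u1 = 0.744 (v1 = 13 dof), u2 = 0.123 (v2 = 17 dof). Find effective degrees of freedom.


uc = sqrt(u1^2 + u2^2) = sqrt(0.744^2 + 0.123^2) = 0.7540988
v_eff = uc^4 / (u1^4/v1 + u2^4/v2)
= 0.7540988^4 / (0.744^4/13 + 0.123^4/17)
= 0.32337988 / 0.023582856
v_eff = 13.7125

13.7125


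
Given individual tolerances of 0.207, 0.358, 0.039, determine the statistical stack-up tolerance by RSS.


RSS = sqrt(0.207^2 + 0.358^2 + 0.039^2)
= sqrt(0.172534)
= 0.4154

0.4154


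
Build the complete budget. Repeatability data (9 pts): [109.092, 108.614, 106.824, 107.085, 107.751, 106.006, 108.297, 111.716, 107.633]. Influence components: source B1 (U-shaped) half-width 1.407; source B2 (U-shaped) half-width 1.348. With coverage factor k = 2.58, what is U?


mean = (109.092 + 108.614 + 106.824 + 107.085 + 107.751 + 106.006 + 108.297 + 111.716 + 107.633) / 9 = 108.1131111
s = sqrt(sum((x - mean)^2)/(n-1)) = 1.6486398
u_A = s / sqrt(n) = 1.6486398 / sqrt(9) = 0.5495466
u_B1 = 1.407 / sqrt(2) = 0.99489924
u_B2 = 1.348 / sqrt(2) = 0.95317994
uc = sqrt(0.5495466^2 + 0.99489924^2 + 0.95317994^2) = 1.4833671
U = k * uc = 2.58 * 1.4833671
U = 3.8271

3.8271


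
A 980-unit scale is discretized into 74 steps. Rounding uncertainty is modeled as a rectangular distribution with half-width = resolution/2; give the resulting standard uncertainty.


resolution = range / divisions
resolution = 980 / 74 = 13.243243
u_res = resolution / (2*sqrt(3))
u_res = 13.243243 / 3.4641016
u_res = 3.8230

3.8230


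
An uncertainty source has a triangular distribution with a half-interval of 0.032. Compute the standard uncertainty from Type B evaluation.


u_B = half_width / sqrt(6)
u_B = 0.032 / 2.4494897
u_B = 0.0131

0.0131


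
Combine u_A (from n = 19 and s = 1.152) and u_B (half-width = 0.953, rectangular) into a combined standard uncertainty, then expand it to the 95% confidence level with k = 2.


u_A = s / sqrt(n) = 1.152 / sqrt(19) = 0.26428693
u_B = half_width / sqrt(3) = 0.953 / sqrt(3) = 0.55021481
uc = sqrt(u_A^2 + u_B^2) = sqrt(0.26428693^2 + 0.55021481^2) = 0.61039653
U = k * uc = 2 * 0.61039653
U = 1.2208

1.2208


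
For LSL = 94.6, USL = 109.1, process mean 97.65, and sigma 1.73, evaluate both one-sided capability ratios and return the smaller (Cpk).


Cpu = (USL - mean) / (3*sigma) = (109.1 - 97.65) / (3*1.73) = 2.2062
Cpl = (mean - LSL) / (3*sigma) = (97.65 - 94.6) / (3*1.73) = 0.5877
Cpk = min(Cpu, Cpl) = 0.5877

0.5877


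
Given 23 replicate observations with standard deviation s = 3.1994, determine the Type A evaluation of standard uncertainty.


u_A = s / sqrt(n)
u_A = 3.1994 / sqrt(23)
u_A = 3.1994 / 4.7958315
u_A = 0.6671

0.6671


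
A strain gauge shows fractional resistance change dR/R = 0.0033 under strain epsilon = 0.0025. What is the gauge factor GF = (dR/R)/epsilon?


GF = (dR/R) / epsilon
= 0.0033 / 0.0025
= 1.3200

1.3200


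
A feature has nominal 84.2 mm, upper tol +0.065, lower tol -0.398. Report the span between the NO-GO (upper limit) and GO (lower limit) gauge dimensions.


GO = nominal - lower_tol (smallest hole = maximum material condition)
GO = 84.2 - 0.398 = 83.802
NO-GO = nominal + upper_tol (largest hole = least material condition)
NO-GO = 84.2 + 0.065 = 84.265
spread = NO-GO - GO = 84.265 - 83.802 = 0.4630

0.4630


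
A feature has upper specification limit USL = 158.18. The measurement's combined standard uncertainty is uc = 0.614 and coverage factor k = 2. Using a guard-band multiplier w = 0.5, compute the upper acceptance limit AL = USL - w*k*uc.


U = k * uc = 2 * 0.614 = 1.228
guard band g = w * U = 0.5 * 1.228 = 0.614
AL = USL - g = 158.18 - 0.614
AL = 157.5660

157.5660


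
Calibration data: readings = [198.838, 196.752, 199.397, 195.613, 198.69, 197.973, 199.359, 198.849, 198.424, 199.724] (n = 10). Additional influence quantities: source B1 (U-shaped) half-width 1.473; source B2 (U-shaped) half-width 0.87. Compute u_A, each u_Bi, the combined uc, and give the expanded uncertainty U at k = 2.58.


mean = (198.838 + 196.752 + 199.397 + 195.613 + 198.69 + 197.973 + 199.359 + 198.849 + 198.424 + 199.724) / 10 = 198.3619
s = sqrt(sum((x - mean)^2)/(n-1)) = 1.2821801
u_A = s / sqrt(n) = 1.2821801 / sqrt(10) = 0.40546095
u_B1 = 1.473 / sqrt(2) = 1.0415683
u_B2 = 0.87 / sqrt(2) = 0.6151829
uc = sqrt(0.40546095^2 + 1.0415683^2 + 0.6151829^2) = 1.2758186
U = k * uc = 2.58 * 1.2758186
U = 3.2916

3.2916


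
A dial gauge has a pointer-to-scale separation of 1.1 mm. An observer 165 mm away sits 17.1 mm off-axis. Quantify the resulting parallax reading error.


error = h * offset / d
= 1.1 * 17.1 / 165
= 0.1140

0.1140


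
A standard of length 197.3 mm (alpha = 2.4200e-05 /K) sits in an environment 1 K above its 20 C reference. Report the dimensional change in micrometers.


dL = L * alpha * dT
= 197.3 * 2.4200e-05 * 1
= 0.0047747 mm
dL_um = 0.0047747 * 1000 = 4.7747 um

4.7747


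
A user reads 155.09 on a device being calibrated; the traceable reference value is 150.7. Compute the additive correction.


Correction = standard - reading
= 150.7 - 155.09
= -4.3900

-4.3900


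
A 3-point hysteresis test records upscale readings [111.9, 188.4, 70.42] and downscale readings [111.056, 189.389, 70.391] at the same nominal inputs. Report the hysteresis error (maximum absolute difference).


|111.9 - 111.056| = 0.8440
|188.4 - 189.389| = 0.9890
|70.42 - 70.391| = 0.0290
hysteresis = max(diffs) = 0.9890

0.9890


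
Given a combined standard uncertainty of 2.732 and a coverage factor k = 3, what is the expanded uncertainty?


U = k * uc
U = 3 * 2.732
U = 8.1960

8.1960


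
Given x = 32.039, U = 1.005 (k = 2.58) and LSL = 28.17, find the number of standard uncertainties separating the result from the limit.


u = U / k = 1.005 / 2.58 = 0.38953488
margin = |LSL - x| = |28.17 - 32.039| = 3.869
z = margin / u = 3.869 / 0.38953488
z = 9.9324

9.9324


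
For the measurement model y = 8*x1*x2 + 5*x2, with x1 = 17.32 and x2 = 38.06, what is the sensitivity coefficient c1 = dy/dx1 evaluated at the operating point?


y = 8*x1*x2 + 5*x2
dy/dx1 = 8*x2
Evaluate at x2 = 38.06: c1 = 8 * 38.06
c1 = 304.4800

304.4800


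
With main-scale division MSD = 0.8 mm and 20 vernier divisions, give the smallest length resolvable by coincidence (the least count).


LC = MSD / n_div
= 0.8 / 20
= 0.0400

0.0400


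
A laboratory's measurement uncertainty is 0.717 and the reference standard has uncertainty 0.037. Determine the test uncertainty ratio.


TUR = u_lab / u_ref
= 0.717 / 0.037
= 19.3784

19.3784


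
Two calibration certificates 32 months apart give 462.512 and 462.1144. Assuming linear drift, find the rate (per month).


rate = (v2 - v1) / months
= (462.1144 - 462.512) / 32
= -0.3976 / 32
= -0.0124

-0.0124


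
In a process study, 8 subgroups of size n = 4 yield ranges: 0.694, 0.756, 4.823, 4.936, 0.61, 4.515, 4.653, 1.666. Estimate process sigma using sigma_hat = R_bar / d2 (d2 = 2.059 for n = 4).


R_bar = (0.694 + 0.756 + 4.823 + 4.936 + 0.61 + 4.515 + 4.653 + 1.666) / 8
R_bar = 22.653 / 8 = 2.831625
sigma_hat = R_bar / d2 = 2.831625 / 2.059 = 1.3752

1.3752


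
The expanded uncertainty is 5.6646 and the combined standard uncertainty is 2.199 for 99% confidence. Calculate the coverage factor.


k = U / uc
k = 5.6646 / 2.199
k = 2.576

2.576


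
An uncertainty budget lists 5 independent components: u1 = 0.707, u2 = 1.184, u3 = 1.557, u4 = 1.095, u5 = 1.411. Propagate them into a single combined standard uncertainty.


uc = sqrt(0.707^2 + 1.184^2 + 1.557^2 + 1.095^2 + 1.411^2)
uc = sqrt(7.5159)
uc = 2.7415

2.7415


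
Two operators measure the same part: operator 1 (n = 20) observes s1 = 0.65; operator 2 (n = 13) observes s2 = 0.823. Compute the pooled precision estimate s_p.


s_p = sqrt(((n1-1)*s1^2 + (n2-1)*s2^2) / (n1+n2-2))
numerator = (20-1)*0.65^2 + (13-1)*0.823^2 = 8.0275 + 8.127948 = 16.155448
denominator = 20 + 13 - 2 = 31
s_p^2 = 16.155448 / 31 = 0.52114348
s_p = sqrt(0.52114348) = 0.7219

0.7219


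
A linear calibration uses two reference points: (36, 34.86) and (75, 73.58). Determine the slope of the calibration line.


slope = (y2 - y1) / (x2 - x1)
= (73.58 - 34.86) / (75 - 36)
= 38.7200 / 39
= 0.9928

0.9928


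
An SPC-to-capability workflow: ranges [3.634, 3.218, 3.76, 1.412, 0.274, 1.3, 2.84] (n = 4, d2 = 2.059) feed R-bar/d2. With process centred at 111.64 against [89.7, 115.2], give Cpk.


R_bar = (3.634 + 3.218 + 3.76 + 1.412 + 0.274 + 1.3 + 2.84) / 7 = 2.3482857
sigma = R_bar / d2 = 2.3482857 / 2.059 = 1.1404982
Cp = (USL - LSL)/(6*sigma) = (115.2 - 89.7)/(6*1.1404982) = 3.7264
Cpu = (115.2 - 111.64)/(3*1.1404982) = 1.0405
Cpl = (111.64 - 89.7)/(3*1.1404982) = 6.4124
Cpk = min(Cpu, Cpl) = 1.0405

1.0405


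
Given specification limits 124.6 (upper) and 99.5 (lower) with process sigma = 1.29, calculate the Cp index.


Cp = (USL - LSL) / (6 * sigma)
= (124.6 - 99.5) / (6 * 1.29)
= 25.1000 / 7.7400
= 3.2429

3.2429


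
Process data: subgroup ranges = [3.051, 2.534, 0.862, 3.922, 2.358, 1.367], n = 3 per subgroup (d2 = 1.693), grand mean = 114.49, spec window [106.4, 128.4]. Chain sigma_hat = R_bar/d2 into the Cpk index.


R_bar = (3.051 + 2.534 + 0.862 + 3.922 + 2.358 + 1.367) / 6 = 2.349
sigma = R_bar / d2 = 2.349 / 1.693 = 1.3874778
Cp = (USL - LSL)/(6*sigma) = (128.4 - 106.4)/(6*1.3874778) = 2.6427
Cpu = (128.4 - 114.49)/(3*1.3874778) = 3.3418
Cpl = (114.49 - 106.4)/(3*1.3874778) = 1.9436
Cpk = min(Cpu, Cpl) = 1.9436

1.9436


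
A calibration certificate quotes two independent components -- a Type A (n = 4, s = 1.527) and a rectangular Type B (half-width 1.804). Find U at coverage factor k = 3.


u_A = s / sqrt(n) = 1.527 / sqrt(4) = 0.7635
u_B = half_width / sqrt(3) = 1.804 / sqrt(3) = 1.0415399
uc = sqrt(u_A^2 + u_B^2) = sqrt(0.7635^2 + 1.0415399^2) = 1.2914092
U = k * uc = 3 * 1.2914092
U = 3.8742

3.8742


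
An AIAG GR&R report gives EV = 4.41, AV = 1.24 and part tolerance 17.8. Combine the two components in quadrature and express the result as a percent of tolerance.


GRR = sqrt(EV^2 + AV^2) = sqrt(4.41^2 + 1.24^2) = 4.5810152
%GRR = GRR / tol * 100 = 4.5810152 / 17.8 * 100
%GRR = 25.7360

25.7360


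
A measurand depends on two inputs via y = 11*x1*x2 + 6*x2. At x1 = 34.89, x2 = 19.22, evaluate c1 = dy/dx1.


y = 11*x1*x2 + 6*x2
dy/dx1 = 11*x2
Evaluate at x2 = 19.22: c1 = 11 * 19.22
c1 = 211.4200

211.4200


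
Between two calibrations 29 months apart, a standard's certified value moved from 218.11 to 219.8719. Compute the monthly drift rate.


rate = (v2 - v1) / months
= (219.8719 - 218.11) / 29
= 1.7619 / 29
= 0.0608

0.0608


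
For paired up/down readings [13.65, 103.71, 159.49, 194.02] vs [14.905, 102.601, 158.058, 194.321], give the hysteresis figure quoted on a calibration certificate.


|13.65 - 14.905| = 1.2550
|103.71 - 102.601| = 1.1090
|159.49 - 158.058| = 1.4320
|194.02 - 194.321| = 0.3010
hysteresis = max(diffs) = 1.4320

1.4320


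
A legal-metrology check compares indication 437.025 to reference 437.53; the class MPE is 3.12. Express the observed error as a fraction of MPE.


e = indication - reference = 437.025 - 437.53 = -0.5050
|e| = 0.5050
ratio = |e| / MPE = 0.5050 / 3.12
ratio = 0.1619

0.1619


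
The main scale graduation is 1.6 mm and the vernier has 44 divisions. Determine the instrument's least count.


LC = MSD / n_div
= 1.6 / 44
= 0.0364

0.0364


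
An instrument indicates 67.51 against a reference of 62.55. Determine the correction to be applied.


Correction = standard - reading
= 62.55 - 67.51
= -4.9600

-4.9600


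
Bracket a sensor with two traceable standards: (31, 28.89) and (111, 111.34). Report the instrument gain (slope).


slope = (y2 - y1) / (x2 - x1)
= (111.34 - 28.89) / (111 - 31)
= 82.4500 / 80
= 1.0306

1.0306


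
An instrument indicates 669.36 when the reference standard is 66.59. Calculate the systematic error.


Systematic error = measured - true
= 669.36 - 66.59
= 602.7700

602.7700


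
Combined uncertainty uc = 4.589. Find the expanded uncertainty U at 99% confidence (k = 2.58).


U = k * uc
U = 2.58 * 4.589
U = 11.8396

11.8396


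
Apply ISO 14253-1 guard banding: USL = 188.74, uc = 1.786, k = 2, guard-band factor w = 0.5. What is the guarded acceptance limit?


U = k * uc = 2 * 1.786 = 3.572
guard band g = w * U = 0.5 * 3.572 = 1.786
AL = USL - g = 188.74 - 1.786
AL = 186.9540

186.9540


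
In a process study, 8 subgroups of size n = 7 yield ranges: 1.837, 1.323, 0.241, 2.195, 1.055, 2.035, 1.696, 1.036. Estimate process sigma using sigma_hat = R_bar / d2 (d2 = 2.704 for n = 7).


R_bar = (1.837 + 1.323 + 0.241 + 2.195 + 1.055 + 2.035 + 1.696 + 1.036) / 8
R_bar = 11.418 / 8 = 1.42725
sigma_hat = R_bar / d2 = 1.42725 / 2.704 = 0.5278

0.5278


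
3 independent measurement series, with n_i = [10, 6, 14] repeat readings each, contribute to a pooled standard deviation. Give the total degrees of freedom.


nu = sum_i (n_i - 1)
nu = ((10 - 1) + (6 - 1) + (14 - 1))
nu = 9 + 5 + 13
nu = 27

27


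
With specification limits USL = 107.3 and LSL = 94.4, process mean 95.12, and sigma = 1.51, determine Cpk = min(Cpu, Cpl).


Cpu = (USL - mean) / (3*sigma) = (107.3 - 95.12) / (3*1.51) = 2.6887
Cpl = (mean - LSL) / (3*sigma) = (95.12 - 94.4) / (3*1.51) = 0.1589
Cpk = min(Cpu, Cpl) = 0.1589

0.1589


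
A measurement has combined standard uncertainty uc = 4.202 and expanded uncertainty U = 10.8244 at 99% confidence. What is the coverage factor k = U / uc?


k = U / uc
k = 10.8244 / 4.202
k = 2.576

2.576


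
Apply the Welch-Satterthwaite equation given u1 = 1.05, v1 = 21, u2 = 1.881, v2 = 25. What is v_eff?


uc = sqrt(u1^2 + u2^2) = sqrt(1.05^2 + 1.881^2) = 2.1542193
v_eff = uc^4 / (u1^4/v1 + u2^4/v2)
= 2.1542193^4 / (1.05^4/21 + 1.881^4/25)
= 21.535733 / 0.55862458
v_eff = 38.5514

38.5514


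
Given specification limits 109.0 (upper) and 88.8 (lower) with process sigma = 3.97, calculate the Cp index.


Cp = (USL - LSL) / (6 * sigma)
= (109.0 - 88.8) / (6 * 3.97)
= 20.2000 / 23.8200
= 0.8480

0.8480


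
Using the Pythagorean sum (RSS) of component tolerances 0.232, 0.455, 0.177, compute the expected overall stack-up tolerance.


RSS = sqrt(0.232^2 + 0.455^2 + 0.177^2)
= sqrt(0.292178)
= 0.5405

0.5405


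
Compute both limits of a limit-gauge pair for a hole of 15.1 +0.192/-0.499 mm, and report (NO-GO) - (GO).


GO = nominal - lower_tol (smallest hole = maximum material condition)
GO = 15.1 - 0.499 = 14.601
NO-GO = nominal + upper_tol (largest hole = least material condition)
NO-GO = 15.1 + 0.192 = 15.292
spread = NO-GO - GO = 15.292 - 14.601 = 0.6910

0.6910


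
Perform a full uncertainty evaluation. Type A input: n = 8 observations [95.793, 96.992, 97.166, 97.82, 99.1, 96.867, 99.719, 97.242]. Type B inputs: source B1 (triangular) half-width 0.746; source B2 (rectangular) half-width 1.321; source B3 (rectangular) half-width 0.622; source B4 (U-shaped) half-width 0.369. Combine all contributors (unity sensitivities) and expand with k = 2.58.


mean = (95.793 + 96.992 + 97.166 + 97.82 + 99.1 + 96.867 + 99.719 + 97.242) / 8 = 97.587375
s = sqrt(sum((x - mean)^2)/(n-1)) = 1.2691959
u_A = s / sqrt(n) = 1.2691959 / sqrt(8) = 0.44872851
u_B1 = 0.746 / sqrt(6) = 0.30455322
u_B2 = 1.321 / sqrt(3) = 0.76267971
u_B3 = 0.622 / sqrt(3) = 0.35911187
u_B4 = 0.369 / sqrt(2) = 0.2609224
uc = sqrt(0.44872851^2 + 0.30455322^2 + 0.76267971^2 + 0.35911187^2 + 0.2609224^2) = 1.0357761
U = k * uc = 2.58 * 1.0357761
U = 2.6723

2.6723
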